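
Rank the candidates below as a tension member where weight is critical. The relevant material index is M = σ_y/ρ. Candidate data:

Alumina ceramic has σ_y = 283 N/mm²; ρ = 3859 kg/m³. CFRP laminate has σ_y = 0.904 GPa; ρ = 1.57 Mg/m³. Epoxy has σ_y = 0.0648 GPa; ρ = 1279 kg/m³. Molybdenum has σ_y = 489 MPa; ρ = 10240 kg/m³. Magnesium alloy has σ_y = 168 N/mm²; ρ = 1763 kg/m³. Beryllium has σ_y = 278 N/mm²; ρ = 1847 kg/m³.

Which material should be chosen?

Convert each candidate to consistent units, then evaluate M:
  alumina ceramic: σ_y = 283.0 MPa, ρ = 3859 kg/m³
  CFRP laminate: σ_y = 904.0 MPa, ρ = 1570 kg/m³
  epoxy: σ_y = 64.80 MPa, ρ = 1279 kg/m³
  molybdenum: σ_y = 489.0 MPa, ρ = 10240 kg/m³
  magnesium alloy: σ_y = 168.0 MPa, ρ = 1763 kg/m³
  beryllium: σ_y = 278.0 MPa, ρ = 1847 kg/m³
  CFRP laminate: M = 576 kN·m/kg
  beryllium: M = 151 kN·m/kg
  magnesium alloy: M = 95.3 kN·m/kg
  alumina ceramic: M = 73.3 kN·m/kg
  epoxy: M = 50.7 kN·m/kg
  molybdenum: M = 47.8 kN·m/kg
CFRP laminate ranks first.

CFRP laminate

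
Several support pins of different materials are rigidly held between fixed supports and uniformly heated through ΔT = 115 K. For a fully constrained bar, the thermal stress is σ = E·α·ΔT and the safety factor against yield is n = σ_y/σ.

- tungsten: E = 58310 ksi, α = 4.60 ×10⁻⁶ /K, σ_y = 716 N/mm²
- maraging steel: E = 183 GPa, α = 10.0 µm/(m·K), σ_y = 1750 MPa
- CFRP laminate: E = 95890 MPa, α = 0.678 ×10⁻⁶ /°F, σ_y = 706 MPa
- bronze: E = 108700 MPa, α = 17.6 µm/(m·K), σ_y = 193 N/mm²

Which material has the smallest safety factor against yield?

In consistent units (E in GPa, α in ×10⁻⁶/K, σ_y in MPa):
  tungsten: E = 402.0, α = 4.60, σ_y = 716.0 → σ = 213 MPa, n = 3.37
  maraging steel: E = 183.0, α = 10.0, σ_y = 1750 → σ = 210 MPa, n = 8.32
  CFRP laminate: E = 95.89, α = 1.22, σ_y = 706.0 → σ = 13.5 MPa, n = 52.5
  bronze: E = 108.7, α = 17.6, σ_y = 193.0 → σ = 220 MPa, n = 0.877
Bronze has the lowest safety factor, n = 0.877.

bronze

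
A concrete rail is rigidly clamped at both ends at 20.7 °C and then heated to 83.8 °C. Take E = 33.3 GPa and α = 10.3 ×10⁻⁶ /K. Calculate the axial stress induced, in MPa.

ΔT = 63.10 K. Constrained thermal stress σ = E·α·ΔT = 33.30×10³ MPa × 10.3×10⁻⁶ × 63.10 = 21.6 MPa (compressive).

21.6 MPa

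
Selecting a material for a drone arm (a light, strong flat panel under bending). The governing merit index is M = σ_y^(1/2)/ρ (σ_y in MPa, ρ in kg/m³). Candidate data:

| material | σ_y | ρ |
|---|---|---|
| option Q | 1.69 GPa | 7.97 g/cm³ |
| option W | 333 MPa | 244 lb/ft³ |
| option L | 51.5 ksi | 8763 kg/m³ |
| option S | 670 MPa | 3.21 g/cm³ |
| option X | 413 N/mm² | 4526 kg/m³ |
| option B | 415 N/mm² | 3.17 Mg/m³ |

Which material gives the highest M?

Convert each candidate to consistent units, then evaluate M:
  option Q: σ_y = 1690 MPa, ρ = 7970 kg/m³
  option W: σ_y = 333.0 MPa, ρ = 3909 kg/m³
  option L: σ_y = 355.1 MPa, ρ = 8763 kg/m³
  option S: σ_y = 670.0 MPa, ρ = 3210 kg/m³
  option X: σ_y = 413.0 MPa, ρ = 4526 kg/m³
  option B: σ_y = 415.0 MPa, ρ = 3170 kg/m³
  option S: M = 8.06×10⁻³
  option B: M = 6.43×10⁻³
  option Q: M = 5.16×10⁻³
  option W: M = 4.67×10⁻³
  option X: M = 4.49×10⁻³
  option L: M = 2.15×10⁻³
The maximum is for option S.

option S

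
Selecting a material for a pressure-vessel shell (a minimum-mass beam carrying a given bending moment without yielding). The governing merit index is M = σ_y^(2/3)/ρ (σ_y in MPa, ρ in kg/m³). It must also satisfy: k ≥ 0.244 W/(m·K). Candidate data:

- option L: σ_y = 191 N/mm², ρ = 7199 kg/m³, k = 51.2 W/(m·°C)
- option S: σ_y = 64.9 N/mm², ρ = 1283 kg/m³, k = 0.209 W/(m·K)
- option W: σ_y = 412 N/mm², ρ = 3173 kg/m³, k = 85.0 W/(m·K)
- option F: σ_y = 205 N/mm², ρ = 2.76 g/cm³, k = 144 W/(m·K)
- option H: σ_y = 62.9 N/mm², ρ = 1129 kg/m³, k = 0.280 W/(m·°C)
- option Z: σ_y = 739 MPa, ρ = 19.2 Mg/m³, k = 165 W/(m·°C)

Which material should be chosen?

Screen on constraints: k ≥ 0.244 W/(m·K). Survivors: option L, option W, option F, option H, option Z.
Convert each candidate to consistent units, then evaluate M:
  option L: σ_y = 191.0 MPa, ρ = 7199 kg/m³
  option W: σ_y = 412.0 MPa, ρ = 3173 kg/m³
  option F: σ_y = 205.0 MPa, ρ = 2760 kg/m³
  option H: σ_y = 62.90 MPa, ρ = 1129 kg/m³
  option Z: σ_y = 739.0 MPa, ρ = 19200 kg/m³
  option W: M = 17.4×10⁻³
  option H: M = 14.0×10⁻³
  option F: M = 12.6×10⁻³
  option L: M = 4.61×10⁻³
  option Z: M = 4.26×10⁻³
Option W has the largest M.

option W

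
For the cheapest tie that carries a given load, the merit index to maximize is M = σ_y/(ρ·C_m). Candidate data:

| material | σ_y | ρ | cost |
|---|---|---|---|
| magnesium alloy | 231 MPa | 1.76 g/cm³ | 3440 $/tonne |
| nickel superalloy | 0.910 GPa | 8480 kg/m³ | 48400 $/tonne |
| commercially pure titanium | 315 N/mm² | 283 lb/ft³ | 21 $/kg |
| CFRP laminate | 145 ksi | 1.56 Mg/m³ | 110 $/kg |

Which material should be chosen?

After converting to SI:
  magnesium alloy: σ_y = 231.0 MPa, ρ = 1760 kg/m³, cost = 3.440 $/kg
  nickel superalloy: σ_y = 910.0 MPa, ρ = 8480 kg/m³, cost = 48.40 $/kg
  commercially pure titanium: σ_y = 315.0 MPa, ρ = 4533 kg/m³, cost = 21.00 $/kg
  CFRP laminate: σ_y = 999.7 MPa, ρ = 1560 kg/m³, cost = 110.0 $/kg
  magnesium alloy: M = 38.2 kN·m per $
  CFRP laminate: M = 5.83 kN·m per $
  commercially pure titanium: M = 3.31 kN·m per $
  nickel superalloy: M = 2.22 kN·m per $
Highest index: magnesium alloy.

magnesium alloy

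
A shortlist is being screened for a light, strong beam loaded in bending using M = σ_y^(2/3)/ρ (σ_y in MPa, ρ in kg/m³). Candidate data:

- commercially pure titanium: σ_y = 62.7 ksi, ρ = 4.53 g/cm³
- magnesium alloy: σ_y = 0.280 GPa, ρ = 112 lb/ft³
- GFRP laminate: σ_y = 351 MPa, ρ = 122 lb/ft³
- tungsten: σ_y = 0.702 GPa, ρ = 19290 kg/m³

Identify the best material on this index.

Normalizing units and computing the index:
  commercially pure titanium: σ_y = 432.3 MPa, ρ = 4530 kg/m³
  magnesium alloy: σ_y = 280.0 MPa, ρ = 1794 kg/m³
  GFRP laminate: σ_y = 351.0 MPa, ρ = 1954 kg/m³
  tungsten: σ_y = 702.0 MPa, ρ = 19290 kg/m³
  GFRP laminate: M = 25.5×10⁻³
  magnesium alloy: M = 23.9×10⁻³
  commercially pure titanium: M = 12.6×10⁻³
  tungsten: M = 4.09×10⁻³
Highest index: GFRP laminate.

GFRP laminate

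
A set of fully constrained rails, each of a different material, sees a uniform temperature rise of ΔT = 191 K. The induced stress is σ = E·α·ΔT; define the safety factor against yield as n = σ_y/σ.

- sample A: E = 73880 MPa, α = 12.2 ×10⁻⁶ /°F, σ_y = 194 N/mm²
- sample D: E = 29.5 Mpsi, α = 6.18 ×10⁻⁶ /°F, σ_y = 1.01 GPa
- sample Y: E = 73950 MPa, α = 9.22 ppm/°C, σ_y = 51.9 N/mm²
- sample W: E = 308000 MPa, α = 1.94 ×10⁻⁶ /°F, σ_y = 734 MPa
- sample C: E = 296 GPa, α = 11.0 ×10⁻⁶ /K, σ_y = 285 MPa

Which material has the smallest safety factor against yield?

Per material, after unit conversion:
  sample A: E = 73.88, α = 22.0, σ_y = 194.0 → σ = 310 MPa, n = 0.626
  sample D: E = 203.4, α = 11.1, σ_y = 1010 → σ = 432 MPa, n = 2.34
  sample Y: E = 73.95, α = 9.22, σ_y = 51.90 → σ = 130 MPa, n = 0.399
  sample W: E = 308.0, α = 3.49, σ_y = 734.0 → σ = 205 MPa, n = 3.57
  sample C: E = 296.0, α = 11.0, σ_y = 285.0 → σ = 622 MPa, n = 0.458
Smallest n: sample Y with n = 0.399.

sample Y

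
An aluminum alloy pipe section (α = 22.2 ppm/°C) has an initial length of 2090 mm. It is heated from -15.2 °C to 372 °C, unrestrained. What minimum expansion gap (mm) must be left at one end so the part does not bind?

ΔT = 372 − (-15.2) = 387.2 K.
ΔL = α·L₀·ΔT = 22.2×10⁻⁶ × 2090 mm × 387.2 K = 18.0 mm.

18.0 mm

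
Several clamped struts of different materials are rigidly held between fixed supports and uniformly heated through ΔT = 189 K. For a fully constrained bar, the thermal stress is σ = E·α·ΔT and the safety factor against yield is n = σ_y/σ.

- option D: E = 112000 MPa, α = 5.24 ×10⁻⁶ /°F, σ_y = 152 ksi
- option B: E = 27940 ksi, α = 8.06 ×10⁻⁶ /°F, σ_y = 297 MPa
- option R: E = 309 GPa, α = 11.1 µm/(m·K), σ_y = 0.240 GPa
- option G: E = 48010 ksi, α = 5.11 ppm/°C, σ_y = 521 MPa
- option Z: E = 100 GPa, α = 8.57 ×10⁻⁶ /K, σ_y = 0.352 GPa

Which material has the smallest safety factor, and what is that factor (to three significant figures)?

Per material, after unit conversion:
  option D: E = 112.0, α = 9.43, σ_y = 1048 → σ = 200 MPa, n = 5.25
  option B: E = 192.6, α = 14.5, σ_y = 297.0 → σ = 528 MPa, n = 0.562
  option R: E = 309.0, α = 11.1, σ_y = 240.0 → σ = 648 MPa, n = 0.370
  option G: E = 331.0, α = 5.11, σ_y = 521.0 → σ = 320 MPa, n = 1.63
  option Z: E = 100.0, α = 8.57, σ_y = 352.0 → σ = 162 MPa, n = 2.17
Option R has the lowest safety factor, n = 0.370.

option R, n = 0.370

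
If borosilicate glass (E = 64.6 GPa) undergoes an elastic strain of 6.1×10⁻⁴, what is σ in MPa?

39.4 MPa

σ = E·ε = 64600 MPa × 6.1×10⁻⁴ = 39.4 MPa.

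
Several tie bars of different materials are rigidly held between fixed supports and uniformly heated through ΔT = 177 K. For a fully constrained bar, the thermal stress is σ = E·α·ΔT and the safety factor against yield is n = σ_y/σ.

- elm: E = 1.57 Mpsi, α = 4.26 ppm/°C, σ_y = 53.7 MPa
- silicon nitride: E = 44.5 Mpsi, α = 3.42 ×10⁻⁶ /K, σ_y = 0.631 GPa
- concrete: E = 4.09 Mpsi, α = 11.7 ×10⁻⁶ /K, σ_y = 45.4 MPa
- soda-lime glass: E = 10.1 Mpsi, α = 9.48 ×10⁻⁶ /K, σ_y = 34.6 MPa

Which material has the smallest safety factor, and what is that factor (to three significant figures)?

soda-lime glass, n = 0.296

Converting E to GPa, α to ×10⁻⁶/K, σ_y to MPa, then σ and n for each:
  elm: E = 10.82, α = 4.26, σ_y = 53.70 → σ = 8.16 MPa, n = 6.58
  silicon nitride: E = 306.8, α = 3.42, σ_y = 631.0 → σ = 186 MPa, n = 3.40
  concrete: E = 28.20, α = 11.7, σ_y = 45.40 → σ = 58.4 MPa, n = 0.777
  soda-lime glass: E = 69.64, α = 9.48, σ_y = 34.60 → σ = 117 MPa, n = 0.296
The minimum is soda-lime glass at n = 0.296.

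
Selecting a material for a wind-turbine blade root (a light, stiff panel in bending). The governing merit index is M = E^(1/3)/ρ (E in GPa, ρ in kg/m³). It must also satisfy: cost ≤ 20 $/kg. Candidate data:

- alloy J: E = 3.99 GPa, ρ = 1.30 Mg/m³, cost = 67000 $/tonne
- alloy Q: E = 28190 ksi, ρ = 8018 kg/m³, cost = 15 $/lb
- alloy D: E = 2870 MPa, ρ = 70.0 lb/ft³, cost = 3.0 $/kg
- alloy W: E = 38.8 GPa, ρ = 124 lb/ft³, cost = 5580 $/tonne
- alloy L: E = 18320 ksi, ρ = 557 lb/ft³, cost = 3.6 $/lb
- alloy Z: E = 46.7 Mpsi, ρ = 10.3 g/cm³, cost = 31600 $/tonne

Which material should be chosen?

alloy W

Screen on constraints: cost ≤ 20 $/kg. Survivors: alloy D, alloy W, alloy L.
In SI units:
  alloy D: E = 2.870 GPa, ρ = 1121 kg/m³
  alloy W: E = 38.80 GPa, ρ = 1986 kg/m³
  alloy L: E = 126.3 GPa, ρ = 8922 kg/m³
  alloy W: M = 1.70×10⁻³
  alloy D: M = 1.27×10⁻³
  alloy L: M = 0.562×10⁻³
The maximum is for alloy W.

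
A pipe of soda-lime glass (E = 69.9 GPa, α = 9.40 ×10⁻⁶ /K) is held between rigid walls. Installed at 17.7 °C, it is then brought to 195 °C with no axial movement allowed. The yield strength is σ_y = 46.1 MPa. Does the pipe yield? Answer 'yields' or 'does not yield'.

yields

ΔT = 177.3 K. Constrained thermal stress σ = E·α·ΔT = 69.90×10³ MPa × 9.40×10⁻⁶ × 177.3 = 116 MPa (compressive).
Compare to σ_y = 46.1 MPa: σ ≥ σ_y, so it yields.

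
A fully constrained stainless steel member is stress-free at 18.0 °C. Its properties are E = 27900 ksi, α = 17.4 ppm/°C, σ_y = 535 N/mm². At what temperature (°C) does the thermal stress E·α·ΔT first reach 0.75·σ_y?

E = 27900 ksi = 192.4 GPa.
σ_y = 535 N/mm² = 535.0 MPa.
E·α·ΔT = 401.2 MPa ⇒ ΔT = 401.2 / (192.4×10³ × 17.4×10⁻⁶) = 119.9 K.
T = 18.0 + 119.9 = 137.9 °C.

138 °C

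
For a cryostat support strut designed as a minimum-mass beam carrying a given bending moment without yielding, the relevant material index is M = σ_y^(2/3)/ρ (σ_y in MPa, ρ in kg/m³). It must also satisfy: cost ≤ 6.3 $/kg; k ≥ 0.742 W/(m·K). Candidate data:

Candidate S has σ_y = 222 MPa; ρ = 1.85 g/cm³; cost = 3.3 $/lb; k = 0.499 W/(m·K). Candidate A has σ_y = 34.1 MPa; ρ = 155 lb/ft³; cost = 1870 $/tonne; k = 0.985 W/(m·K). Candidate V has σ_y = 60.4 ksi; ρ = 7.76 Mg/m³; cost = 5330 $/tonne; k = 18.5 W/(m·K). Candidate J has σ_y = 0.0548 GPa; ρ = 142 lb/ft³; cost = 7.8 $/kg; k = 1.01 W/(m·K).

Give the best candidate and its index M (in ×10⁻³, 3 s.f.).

candidate V, M = 7.19×10⁻³

Screen on constraints: cost ≤ 6.3 $/kg; k ≥ 0.742 W/(m·K). Survivors: candidate A, candidate V.
Putting every candidate on a common basis:
  candidate A: σ_y = 34.10 MPa, ρ = 2483 kg/m³
  candidate V: σ_y = 416.4 MPa, ρ = 7760 kg/m³
  candidate V: M = 7.19×10⁻³
  candidate A: M = 4.24×10⁻³
The maximum is for candidate V.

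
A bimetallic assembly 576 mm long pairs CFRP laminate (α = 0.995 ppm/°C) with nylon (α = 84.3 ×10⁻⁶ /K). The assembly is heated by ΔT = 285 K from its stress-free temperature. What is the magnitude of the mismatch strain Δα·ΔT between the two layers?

0.0237

Δα = |0.995 − 84.3|×10⁻⁶/K = 83.3×10⁻⁶/K.
Mismatch strain = Δα·ΔT = 83.3×10⁻⁶ × 285.0 = 0.0237.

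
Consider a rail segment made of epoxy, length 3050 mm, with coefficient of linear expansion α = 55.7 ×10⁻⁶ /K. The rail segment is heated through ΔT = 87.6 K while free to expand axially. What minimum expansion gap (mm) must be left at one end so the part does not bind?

ΔL = α·L₀·ΔT = 55.7×10⁻⁶ × 3050 mm × 87.60 K = 14.9 mm.

14.9 mm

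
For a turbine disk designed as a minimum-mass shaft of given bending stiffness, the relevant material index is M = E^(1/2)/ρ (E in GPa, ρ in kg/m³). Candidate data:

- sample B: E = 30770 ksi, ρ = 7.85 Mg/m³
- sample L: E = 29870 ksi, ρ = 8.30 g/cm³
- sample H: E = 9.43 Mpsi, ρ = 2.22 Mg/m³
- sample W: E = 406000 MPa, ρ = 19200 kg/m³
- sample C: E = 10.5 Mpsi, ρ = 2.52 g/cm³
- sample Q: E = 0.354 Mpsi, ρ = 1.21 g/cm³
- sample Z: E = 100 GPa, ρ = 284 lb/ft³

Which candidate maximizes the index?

Normalizing units and computing the index:
  sample B: E = 212.2 GPa, ρ = 7850 kg/m³
  sample L: E = 205.9 GPa, ρ = 8300 kg/m³
  sample H: E = 65.02 GPa, ρ = 2220 kg/m³
  sample W: E = 406.0 GPa, ρ = 19200 kg/m³
  sample C: E = 72.39 GPa, ρ = 2520 kg/m³
  sample Q: E = 2.441 GPa, ρ = 1210 kg/m³
  sample Z: E = 100.0 GPa, ρ = 4549 kg/m³
  sample H: M = 3.63×10⁻³
  sample C: M = 3.38×10⁻³
  sample Z: M = 2.20×10⁻³
  sample B: M = 1.86×10⁻³
  sample L: M = 1.73×10⁻³
  sample Q: M = 1.29×10⁻³
  sample W: M = 1.05×10⁻³
Sample H ranks first.

sample H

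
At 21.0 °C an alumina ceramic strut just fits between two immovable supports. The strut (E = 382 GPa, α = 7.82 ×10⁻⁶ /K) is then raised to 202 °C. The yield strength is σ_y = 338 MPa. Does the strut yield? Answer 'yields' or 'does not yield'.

yields

ΔT = 181.0 K. Constrained thermal stress σ = E·α·ΔT = 382.0×10³ MPa × 7.82×10⁻⁶ × 181.0 = 541 MPa (compressive).
Compare to σ_y = 338 MPa: σ ≥ σ_y, so it yields.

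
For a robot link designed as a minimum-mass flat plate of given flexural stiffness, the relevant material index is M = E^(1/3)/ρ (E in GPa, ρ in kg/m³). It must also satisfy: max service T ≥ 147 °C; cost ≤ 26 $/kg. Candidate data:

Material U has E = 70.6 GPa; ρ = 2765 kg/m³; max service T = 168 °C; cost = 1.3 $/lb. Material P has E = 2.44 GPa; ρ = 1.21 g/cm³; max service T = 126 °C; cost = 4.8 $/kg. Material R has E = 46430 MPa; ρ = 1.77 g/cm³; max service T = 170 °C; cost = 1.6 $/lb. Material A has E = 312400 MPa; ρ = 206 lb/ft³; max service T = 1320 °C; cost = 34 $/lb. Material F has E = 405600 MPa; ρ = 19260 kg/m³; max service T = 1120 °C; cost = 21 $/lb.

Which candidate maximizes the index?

Screen on constraints: max service T ≥ 147 °C; cost ≤ 26 $/kg. Survivors: material U, material R.
After converting to SI:
  material U: E = 70.60 GPa, ρ = 2765 kg/m³
  material R: E = 46.43 GPa, ρ = 1770 kg/m³
  material R: M = 2.03×10⁻³
  material U: M = 1.49×10⁻³
Material R has the largest M.

material R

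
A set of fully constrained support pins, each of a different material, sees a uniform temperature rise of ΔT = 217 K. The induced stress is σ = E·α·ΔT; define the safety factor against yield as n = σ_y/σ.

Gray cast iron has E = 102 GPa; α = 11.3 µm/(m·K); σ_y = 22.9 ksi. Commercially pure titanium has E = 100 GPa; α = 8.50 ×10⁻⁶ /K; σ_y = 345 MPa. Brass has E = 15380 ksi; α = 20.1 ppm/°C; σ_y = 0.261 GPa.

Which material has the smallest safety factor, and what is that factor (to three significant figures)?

brass, n = 0.564

Converting E to GPa, α to ×10⁻⁶/K, σ_y to MPa, then σ and n for each:
  gray cast iron: E = 102.0, α = 11.3, σ_y = 157.9 → σ = 250 MPa, n = 0.631
  commercially pure titanium: E = 100.0, α = 8.50, σ_y = 345.0 → σ = 184 MPa, n = 1.87
  brass: E = 106.0, α = 20.1, σ_y = 261.0 → σ = 463 MPa, n = 0.564
Smallest n: brass with n = 0.564.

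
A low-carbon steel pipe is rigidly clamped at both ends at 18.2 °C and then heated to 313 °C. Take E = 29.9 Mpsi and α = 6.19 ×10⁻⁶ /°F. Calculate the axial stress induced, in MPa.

677 MPa

E = 29.9 Mpsi = 206.2 GPa.
α = 6.19×10⁻⁶/°F × 9/5 = 11.1×10⁻⁶/K.
ΔT = 294.8 K. Constrained thermal stress σ = E·α·ΔT = 206.2×10³ MPa × 11.1×10⁻⁶ × 294.8 = 677 MPa (compressive).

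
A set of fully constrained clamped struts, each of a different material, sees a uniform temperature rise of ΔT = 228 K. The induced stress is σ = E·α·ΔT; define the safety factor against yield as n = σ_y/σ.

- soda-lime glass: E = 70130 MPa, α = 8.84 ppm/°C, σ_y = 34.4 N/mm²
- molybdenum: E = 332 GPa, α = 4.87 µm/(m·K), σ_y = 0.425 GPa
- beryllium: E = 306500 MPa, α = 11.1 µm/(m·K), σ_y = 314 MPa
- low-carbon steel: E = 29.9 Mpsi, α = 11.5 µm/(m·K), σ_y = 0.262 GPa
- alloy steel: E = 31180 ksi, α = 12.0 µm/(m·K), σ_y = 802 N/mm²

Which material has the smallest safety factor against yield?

Converting E to GPa, α to ×10⁻⁶/K, σ_y to MPa, then σ and n for each:
  soda-lime glass: E = 70.13, α = 8.84, σ_y = 34.40 → σ = 141 MPa, n = 0.243
  molybdenum: E = 332.0, α = 4.87, σ_y = 425.0 → σ = 369 MPa, n = 1.15
  beryllium: E = 306.5, α = 11.1, σ_y = 314.0 → σ = 776 MPa, n = 0.405
  low-carbon steel: E = 206.2, α = 11.5, σ_y = 262.0 → σ = 541 MPa, n = 0.485
  alloy steel: E = 215.0, α = 12.0, σ_y = 802.0 → σ = 588 MPa, n = 1.36
The minimum is soda-lime glass at n = 0.243.

soda-lime glass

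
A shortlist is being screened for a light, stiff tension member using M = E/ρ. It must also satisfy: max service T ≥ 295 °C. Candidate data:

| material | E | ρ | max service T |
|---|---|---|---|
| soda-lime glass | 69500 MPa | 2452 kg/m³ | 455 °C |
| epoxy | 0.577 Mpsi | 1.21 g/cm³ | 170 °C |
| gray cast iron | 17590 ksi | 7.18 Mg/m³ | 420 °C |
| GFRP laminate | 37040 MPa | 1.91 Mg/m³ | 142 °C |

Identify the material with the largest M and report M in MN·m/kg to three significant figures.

Screen on constraints: max service T ≥ 295 °C. Survivors: soda-lime glass, gray cast iron.
Convert each candidate to consistent units, then evaluate M:
  soda-lime glass: E = 69.50 GPa, ρ = 2452 kg/m³
  gray cast iron: E = 121.3 GPa, ρ = 7180 kg/m³
  soda-lime glass: M = 28.3 MN·m/kg
  gray cast iron: M = 16.9 MN·m/kg
The maximum is for soda-lime glass.

soda-lime glass, M = 28.3 MN·m/kg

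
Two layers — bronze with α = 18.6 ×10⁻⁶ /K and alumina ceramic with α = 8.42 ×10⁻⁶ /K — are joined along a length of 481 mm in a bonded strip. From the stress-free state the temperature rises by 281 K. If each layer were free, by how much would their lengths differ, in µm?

Δα = |18.6 − 8.42|×10⁻⁶/K = 10.2×10⁻⁶/K.
ΔL_mismatch = Δα·L·ΔT = 10.2×10⁻⁶ × 481.0 mm × 281.0 K = 1380 µm.

1380 µm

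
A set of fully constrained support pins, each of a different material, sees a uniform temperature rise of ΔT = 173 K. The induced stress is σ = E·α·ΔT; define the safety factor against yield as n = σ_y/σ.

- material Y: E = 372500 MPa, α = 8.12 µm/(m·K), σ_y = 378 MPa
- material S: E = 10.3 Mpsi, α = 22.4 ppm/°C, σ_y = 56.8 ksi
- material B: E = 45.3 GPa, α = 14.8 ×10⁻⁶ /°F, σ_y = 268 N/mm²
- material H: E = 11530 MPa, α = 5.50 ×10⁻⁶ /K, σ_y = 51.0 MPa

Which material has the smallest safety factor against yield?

Converting E to GPa, α to ×10⁻⁶/K, σ_y to MPa, then σ and n for each:
  material Y: E = 372.5, α = 8.12, σ_y = 378.0 → σ = 523 MPa, n = 0.722
  material S: E = 71.02, α = 22.4, σ_y = 391.6 → σ = 275 MPa, n = 1.42
  material B: E = 45.30, α = 26.6, σ_y = 268.0 → σ = 209 MPa, n = 1.28
  material H: E = 11.53, α = 5.50, σ_y = 51.00 → σ = 11.0 MPa, n = 4.65
Smallest n: material Y with n = 0.722.

material Y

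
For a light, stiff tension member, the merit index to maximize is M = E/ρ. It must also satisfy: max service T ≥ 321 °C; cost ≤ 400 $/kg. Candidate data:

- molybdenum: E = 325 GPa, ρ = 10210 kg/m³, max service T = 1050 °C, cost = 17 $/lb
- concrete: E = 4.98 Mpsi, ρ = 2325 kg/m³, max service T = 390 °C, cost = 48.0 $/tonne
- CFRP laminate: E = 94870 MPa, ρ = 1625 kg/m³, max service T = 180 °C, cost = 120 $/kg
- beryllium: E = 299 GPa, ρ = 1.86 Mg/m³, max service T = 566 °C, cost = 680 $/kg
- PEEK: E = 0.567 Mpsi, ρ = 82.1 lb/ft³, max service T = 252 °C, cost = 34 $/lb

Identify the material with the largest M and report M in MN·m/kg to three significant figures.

Screen on constraints: max service T ≥ 321 °C; cost ≤ 400 $/kg. Survivors: molybdenum, concrete.
After converting to SI:
  molybdenum: E = 325.0 GPa, ρ = 10210 kg/m³
  concrete: E = 34.34 GPa, ρ = 2325 kg/m³
  molybdenum: M = 31.8 MN·m/kg
  concrete: M = 14.8 MN·m/kg
Highest index: molybdenum.

molybdenum, M = 31.8 MN·m/kg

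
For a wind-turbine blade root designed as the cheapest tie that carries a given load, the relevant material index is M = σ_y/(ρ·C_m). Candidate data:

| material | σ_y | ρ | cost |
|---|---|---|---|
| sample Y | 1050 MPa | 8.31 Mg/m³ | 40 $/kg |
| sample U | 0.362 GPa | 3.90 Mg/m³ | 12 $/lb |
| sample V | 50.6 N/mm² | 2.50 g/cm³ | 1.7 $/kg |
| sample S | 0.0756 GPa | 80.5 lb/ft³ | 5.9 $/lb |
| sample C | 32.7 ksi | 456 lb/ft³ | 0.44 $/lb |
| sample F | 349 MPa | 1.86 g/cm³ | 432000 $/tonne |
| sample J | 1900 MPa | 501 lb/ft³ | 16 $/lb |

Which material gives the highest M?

sample C

After converting to SI:
  sample Y: σ_y = 1050 MPa, ρ = 8310 kg/m³, cost = 40.00 $/kg
  sample U: σ_y = 362.0 MPa, ρ = 3900 kg/m³, cost = 26.46 $/kg
  sample V: σ_y = 50.60 MPa, ρ = 2500 kg/m³, cost = 1.700 $/kg
  sample S: σ_y = 75.60 MPa, ρ = 1289 kg/m³, cost = 13.01 $/kg
  sample C: σ_y = 225.5 MPa, ρ = 7304 kg/m³, cost = 0.9700 $/kg
  sample F: σ_y = 349.0 MPa, ρ = 1860 kg/m³, cost = 432.0 $/kg
  sample J: σ_y = 1900 MPa, ρ = 8025 kg/m³, cost = 35.27 $/kg
  sample C: M = 31.8 kN·m per $
  sample V: M = 11.9 kN·m per $
  sample J: M = 6.71 kN·m per $
  sample S: M = 4.51 kN·m per $
  sample U: M = 3.51 kN·m per $
  sample Y: M = 3.16 kN·m per $
  sample F: M = 0.434 kN·m per $
The maximum is for sample C.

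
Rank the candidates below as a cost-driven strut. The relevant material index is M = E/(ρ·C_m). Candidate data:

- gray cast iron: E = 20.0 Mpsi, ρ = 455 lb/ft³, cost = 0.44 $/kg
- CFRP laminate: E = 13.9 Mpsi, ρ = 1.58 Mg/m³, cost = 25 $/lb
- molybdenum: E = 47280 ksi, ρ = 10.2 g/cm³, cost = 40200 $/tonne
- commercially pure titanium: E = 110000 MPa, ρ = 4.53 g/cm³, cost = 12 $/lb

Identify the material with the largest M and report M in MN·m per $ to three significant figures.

gray cast iron, M = 43.0 MN·m per $

After converting to SI:
  gray cast iron: E = 137.9 GPa, ρ = 7288 kg/m³, cost = 0.4400 $/kg
  CFRP laminate: E = 95.84 GPa, ρ = 1580 kg/m³, cost = 55.11 $/kg
  molybdenum: E = 326.0 GPa, ρ = 10200 kg/m³, cost = 40.20 $/kg
  commercially pure titanium: E = 110.0 GPa, ρ = 4530 kg/m³, cost = 26.46 $/kg
  gray cast iron: M = 43.0 MN·m per $
  CFRP laminate: M = 1.10 MN·m per $
  commercially pure titanium: M = 0.918 MN·m per $
  molybdenum: M = 0.795 MN·m per $
The maximum is for gray cast iron.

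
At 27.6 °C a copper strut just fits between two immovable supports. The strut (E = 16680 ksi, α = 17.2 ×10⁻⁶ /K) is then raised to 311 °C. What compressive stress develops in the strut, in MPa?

E = 16680 ksi = 115.0 GPa.
ΔT = 283.4 K. Constrained thermal stress σ = E·α·ΔT = 115.0×10³ MPa × 17.2×10⁻⁶ × 283.4 = 561 MPa (compressive).

561 MPa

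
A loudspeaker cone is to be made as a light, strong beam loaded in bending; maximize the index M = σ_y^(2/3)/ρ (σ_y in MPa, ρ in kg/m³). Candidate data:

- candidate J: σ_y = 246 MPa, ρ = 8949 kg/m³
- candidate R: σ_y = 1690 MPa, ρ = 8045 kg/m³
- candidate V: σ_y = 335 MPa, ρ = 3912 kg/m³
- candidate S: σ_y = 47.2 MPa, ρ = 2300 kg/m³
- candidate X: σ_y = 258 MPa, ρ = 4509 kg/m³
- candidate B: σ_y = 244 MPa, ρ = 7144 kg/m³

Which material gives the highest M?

candidate R

Computing M directly (units already consistent):
  candidate R: M = 17.6×10⁻³
  candidate V: M = 12.3×10⁻³
  candidate X: M = 8.99×10⁻³
  candidate S: M = 5.68×10⁻³
  candidate B: M = 5.47×10⁻³
  candidate J: M = 4.39×10⁻³
Candidate R ranks first.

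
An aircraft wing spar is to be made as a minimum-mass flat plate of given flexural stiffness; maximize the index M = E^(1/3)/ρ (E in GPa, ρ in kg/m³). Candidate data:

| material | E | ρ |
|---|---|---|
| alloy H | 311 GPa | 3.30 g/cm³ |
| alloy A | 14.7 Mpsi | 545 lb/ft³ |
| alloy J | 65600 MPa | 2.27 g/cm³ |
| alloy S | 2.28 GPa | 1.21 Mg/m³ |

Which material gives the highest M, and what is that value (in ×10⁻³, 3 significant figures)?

Normalizing units and computing the index:
  alloy H: E = 311.0 GPa, ρ = 3300 kg/m³
  alloy A: E = 101.4 GPa, ρ = 8730 kg/m³
  alloy J: E = 65.60 GPa, ρ = 2270 kg/m³
  alloy S: E = 2.280 GPa, ρ = 1210 kg/m³
  alloy H: M = 2.05×10⁻³
  alloy J: M = 1.78×10⁻³
  alloy S: M = 1.09×10⁻³
  alloy A: M = 0.534×10⁻³
Alloy H has the largest M.

alloy H, M = 2.05×10⁻³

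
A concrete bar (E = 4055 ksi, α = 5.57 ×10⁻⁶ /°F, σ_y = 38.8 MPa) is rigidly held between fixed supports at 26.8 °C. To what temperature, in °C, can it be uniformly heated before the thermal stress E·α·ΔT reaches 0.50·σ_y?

96.0 °C

E = 4055 ksi = 27.96 GPa.
α = 5.57×10⁻⁶/°F × 9/5 = 10.0×10⁻⁶/K.
E·α·ΔT = 19.40 MPa ⇒ ΔT = 19.40 / (27.96×10³ × 10.0×10⁻⁶) = 69.21 K.
T = 26.8 + 69.21 = 96.01 °C.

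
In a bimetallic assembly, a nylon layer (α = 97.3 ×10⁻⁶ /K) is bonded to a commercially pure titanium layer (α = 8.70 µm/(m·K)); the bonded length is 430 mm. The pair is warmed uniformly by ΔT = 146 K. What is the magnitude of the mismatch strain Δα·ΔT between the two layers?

Δα = |97.3 − 8.70|×10⁻⁶/K = 88.6×10⁻⁶/K.
Mismatch strain = Δα·ΔT = 88.6×10⁻⁶ × 146.0 = 0.0129.

0.0129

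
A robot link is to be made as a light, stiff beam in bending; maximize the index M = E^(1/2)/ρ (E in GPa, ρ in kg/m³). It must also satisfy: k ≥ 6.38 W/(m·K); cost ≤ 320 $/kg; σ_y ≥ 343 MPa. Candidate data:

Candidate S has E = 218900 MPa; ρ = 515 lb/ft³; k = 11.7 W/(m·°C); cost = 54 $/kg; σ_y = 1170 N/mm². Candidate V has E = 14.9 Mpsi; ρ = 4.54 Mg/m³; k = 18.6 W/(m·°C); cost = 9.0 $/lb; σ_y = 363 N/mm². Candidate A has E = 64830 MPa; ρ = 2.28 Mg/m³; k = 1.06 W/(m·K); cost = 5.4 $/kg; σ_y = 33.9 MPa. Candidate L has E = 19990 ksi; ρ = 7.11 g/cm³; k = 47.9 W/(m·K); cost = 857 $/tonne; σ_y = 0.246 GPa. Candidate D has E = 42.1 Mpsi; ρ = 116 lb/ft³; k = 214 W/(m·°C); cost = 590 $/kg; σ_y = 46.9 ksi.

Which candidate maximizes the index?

candidate V

Screen on constraints: k ≥ 6.38 W/(m·K); cost ≤ 320 $/kg; σ_y ≥ 343 MPa. Survivors: candidate S, candidate V.
After converting to SI:
  candidate S: E = 218.9 GPa, ρ = 8250 kg/m³
  candidate V: E = 102.7 GPa, ρ = 4540 kg/m³
  candidate V: M = 2.23×10⁻³
  candidate S: M = 1.79×10⁻³
The maximum is for candidate V.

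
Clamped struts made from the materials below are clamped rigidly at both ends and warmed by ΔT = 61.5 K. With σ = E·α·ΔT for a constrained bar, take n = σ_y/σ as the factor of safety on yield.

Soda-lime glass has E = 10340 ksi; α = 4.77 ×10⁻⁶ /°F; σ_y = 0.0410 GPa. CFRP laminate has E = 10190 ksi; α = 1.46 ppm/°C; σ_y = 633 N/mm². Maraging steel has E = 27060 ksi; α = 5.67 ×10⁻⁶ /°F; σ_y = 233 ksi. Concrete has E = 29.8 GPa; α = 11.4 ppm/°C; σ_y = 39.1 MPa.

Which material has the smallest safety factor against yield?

soda-lime glass

With everything in SI (GPa, ×10⁻⁶/K, MPa):
  soda-lime glass: E = 71.29, α = 8.59, σ_y = 41.00 → σ = 37.6 MPa, n = 1.09
  CFRP laminate: E = 70.26, α = 1.46, σ_y = 633.0 → σ = 6.31 MPa, n = 100
  maraging steel: E = 186.6, α = 10.2, σ_y = 1606 → σ = 117 MPa, n = 13.7
  concrete: E = 29.80, α = 11.4, σ_y = 39.10 → σ = 20.9 MPa, n = 1.87
Soda-lime glass has the lowest safety factor, n = 1.09.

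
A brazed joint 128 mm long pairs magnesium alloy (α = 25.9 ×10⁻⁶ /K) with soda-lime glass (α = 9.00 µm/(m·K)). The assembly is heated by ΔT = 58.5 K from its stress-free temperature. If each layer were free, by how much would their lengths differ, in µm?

Δα = |25.9 − 9.00|×10⁻⁶/K = 16.9×10⁻⁶/K.
ΔL_mismatch = Δα·L·ΔT = 16.9×10⁻⁶ × 128.0 mm × 58.5 K = 127 µm.

127 µm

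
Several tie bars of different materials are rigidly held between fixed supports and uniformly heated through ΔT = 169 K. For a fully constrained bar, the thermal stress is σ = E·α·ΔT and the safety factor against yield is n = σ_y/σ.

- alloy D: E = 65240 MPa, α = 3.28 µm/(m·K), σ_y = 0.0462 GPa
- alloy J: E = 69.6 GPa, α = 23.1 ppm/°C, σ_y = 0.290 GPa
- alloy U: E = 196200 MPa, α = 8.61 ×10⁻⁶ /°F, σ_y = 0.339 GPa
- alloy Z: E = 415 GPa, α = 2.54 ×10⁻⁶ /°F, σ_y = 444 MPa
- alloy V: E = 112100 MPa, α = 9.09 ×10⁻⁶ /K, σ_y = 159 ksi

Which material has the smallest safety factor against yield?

In consistent units (E in GPa, α in ×10⁻⁶/K, σ_y in MPa):
  alloy D: E = 65.24, α = 3.28, σ_y = 46.20 → σ = 36.2 MPa, n = 1.28
  alloy J: E = 69.60, α = 23.1, σ_y = 290.0 → σ = 272 MPa, n = 1.07
  alloy U: E = 196.2, α = 15.5, σ_y = 339.0 → σ = 514 MPa, n = 0.660
  alloy Z: E = 415.0, α = 4.57, σ_y = 444.0 → σ = 321 MPa, n = 1.38
  alloy V: E = 112.1, α = 9.09, σ_y = 1096 → σ = 172 MPa, n = 6.37
Alloy U has the lowest safety factor, n = 0.660.

alloy U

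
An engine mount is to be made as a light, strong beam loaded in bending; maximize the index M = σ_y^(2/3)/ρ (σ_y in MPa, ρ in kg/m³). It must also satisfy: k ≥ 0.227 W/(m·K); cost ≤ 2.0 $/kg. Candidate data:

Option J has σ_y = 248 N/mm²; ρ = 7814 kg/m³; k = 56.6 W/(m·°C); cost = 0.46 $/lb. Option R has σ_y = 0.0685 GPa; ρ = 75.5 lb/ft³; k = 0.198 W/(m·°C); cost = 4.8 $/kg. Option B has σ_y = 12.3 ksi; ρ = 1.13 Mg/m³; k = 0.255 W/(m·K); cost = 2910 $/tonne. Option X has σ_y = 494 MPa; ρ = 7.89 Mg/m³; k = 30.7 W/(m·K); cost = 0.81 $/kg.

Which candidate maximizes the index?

Screen on constraints: k ≥ 0.227 W/(m·K); cost ≤ 2.0 $/kg. Survivors: option J, option X.
Putting every candidate on a common basis:
  option J: σ_y = 248.0 MPa, ρ = 7814 kg/m³
  option X: σ_y = 494.0 MPa, ρ = 7890 kg/m³
  option X: M = 7.92×10⁻³
  option J: M = 5.05×10⁻³
Option X ranks first.

option X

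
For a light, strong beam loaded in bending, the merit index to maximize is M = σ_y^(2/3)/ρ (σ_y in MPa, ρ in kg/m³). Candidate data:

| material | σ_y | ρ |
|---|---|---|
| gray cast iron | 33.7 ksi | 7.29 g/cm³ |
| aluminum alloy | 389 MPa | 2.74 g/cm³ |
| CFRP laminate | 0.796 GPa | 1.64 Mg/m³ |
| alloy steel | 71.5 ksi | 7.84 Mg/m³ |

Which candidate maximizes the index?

CFRP laminate

Normalizing units and computing the index:
  gray cast iron: σ_y = 232.4 MPa, ρ = 7290 kg/m³
  aluminum alloy: σ_y = 389.0 MPa, ρ = 2740 kg/m³
  CFRP laminate: σ_y = 796.0 MPa, ρ = 1640 kg/m³
  alloy steel: σ_y = 493.0 MPa, ρ = 7840 kg/m³
  CFRP laminate: M = 52.4×10⁻³
  aluminum alloy: M = 19.4×10⁻³
  alloy steel: M = 7.96×10⁻³
  gray cast iron: M = 5.18×10⁻³
Highest index: CFRP laminate.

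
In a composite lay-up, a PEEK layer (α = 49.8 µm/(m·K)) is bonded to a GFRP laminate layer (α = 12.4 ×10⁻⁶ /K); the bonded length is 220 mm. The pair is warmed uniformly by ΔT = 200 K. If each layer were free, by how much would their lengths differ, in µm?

Δα = |49.8 − 12.4|×10⁻⁶/K = 37.4×10⁻⁶/K.
ΔL_mismatch = Δα·L·ΔT = 37.4×10⁻⁶ × 220.0 mm × 200.0 K = 1650 µm.

1650 µm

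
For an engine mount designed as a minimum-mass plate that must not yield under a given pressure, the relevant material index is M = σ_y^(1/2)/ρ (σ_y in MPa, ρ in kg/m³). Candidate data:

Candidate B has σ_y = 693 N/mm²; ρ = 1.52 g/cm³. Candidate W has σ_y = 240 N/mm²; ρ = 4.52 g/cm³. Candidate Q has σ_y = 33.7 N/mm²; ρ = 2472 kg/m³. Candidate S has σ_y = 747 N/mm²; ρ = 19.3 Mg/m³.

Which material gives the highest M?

Normalizing units and computing the index:
  candidate B: σ_y = 693.0 MPa, ρ = 1520 kg/m³
  candidate W: σ_y = 240.0 MPa, ρ = 4520 kg/m³
  candidate Q: σ_y = 33.70 MPa, ρ = 2472 kg/m³
  candidate S: σ_y = 747.0 MPa, ρ = 19300 kg/m³
  candidate B: M = 17.3×10⁻³
  candidate W: M = 3.43×10⁻³
  candidate Q: M = 2.35×10⁻³
  candidate S: M = 1.42×10⁻³
Highest index: candidate B.

candidate B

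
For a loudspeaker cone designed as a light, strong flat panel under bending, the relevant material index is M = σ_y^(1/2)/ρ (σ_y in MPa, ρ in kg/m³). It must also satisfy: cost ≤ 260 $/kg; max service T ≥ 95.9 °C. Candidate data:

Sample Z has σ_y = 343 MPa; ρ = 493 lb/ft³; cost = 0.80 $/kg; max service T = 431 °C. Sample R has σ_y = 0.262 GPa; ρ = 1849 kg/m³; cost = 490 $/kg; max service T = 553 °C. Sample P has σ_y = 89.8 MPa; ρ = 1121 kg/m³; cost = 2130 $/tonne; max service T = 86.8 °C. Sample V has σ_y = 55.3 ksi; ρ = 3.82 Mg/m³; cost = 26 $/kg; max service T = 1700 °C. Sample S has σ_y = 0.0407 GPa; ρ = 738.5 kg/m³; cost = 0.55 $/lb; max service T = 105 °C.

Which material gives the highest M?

Screen on constraints: cost ≤ 260 $/kg; max service T ≥ 95.9 °C. Survivors: sample Z, sample V, sample S.
Putting every candidate on a common basis:
  sample Z: σ_y = 343.0 MPa, ρ = 7897 kg/m³
  sample V: σ_y = 381.3 MPa, ρ = 3820 kg/m³
  sample S: σ_y = 40.70 MPa, ρ = 738.5 kg/m³
  sample S: M = 8.64×10⁻³
  sample V: M = 5.11×10⁻³
  sample Z: M = 2.35×10⁻³
Sample S has the largest M.

sample S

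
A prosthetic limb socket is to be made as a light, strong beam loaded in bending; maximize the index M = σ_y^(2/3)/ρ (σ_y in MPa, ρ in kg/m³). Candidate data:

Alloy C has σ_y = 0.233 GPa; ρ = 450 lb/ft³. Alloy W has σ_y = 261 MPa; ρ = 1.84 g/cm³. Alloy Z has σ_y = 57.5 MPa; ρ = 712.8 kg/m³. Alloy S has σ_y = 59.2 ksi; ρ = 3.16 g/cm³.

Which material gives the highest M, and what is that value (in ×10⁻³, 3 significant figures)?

alloy W, M = 22.2×10⁻³

After converting to SI:
  alloy C: σ_y = 233.0 MPa, ρ = 7208 kg/m³
  alloy W: σ_y = 261.0 MPa, ρ = 1840 kg/m³
  alloy Z: σ_y = 57.50 MPa, ρ = 712.8 kg/m³
  alloy S: σ_y = 408.2 MPa, ρ = 3160 kg/m³
  alloy W: M = 22.2×10⁻³
  alloy Z: M = 20.9×10⁻³
  alloy S: M = 17.4×10⁻³
  alloy C: M = 5.25×10⁻³
The maximum is for alloy W.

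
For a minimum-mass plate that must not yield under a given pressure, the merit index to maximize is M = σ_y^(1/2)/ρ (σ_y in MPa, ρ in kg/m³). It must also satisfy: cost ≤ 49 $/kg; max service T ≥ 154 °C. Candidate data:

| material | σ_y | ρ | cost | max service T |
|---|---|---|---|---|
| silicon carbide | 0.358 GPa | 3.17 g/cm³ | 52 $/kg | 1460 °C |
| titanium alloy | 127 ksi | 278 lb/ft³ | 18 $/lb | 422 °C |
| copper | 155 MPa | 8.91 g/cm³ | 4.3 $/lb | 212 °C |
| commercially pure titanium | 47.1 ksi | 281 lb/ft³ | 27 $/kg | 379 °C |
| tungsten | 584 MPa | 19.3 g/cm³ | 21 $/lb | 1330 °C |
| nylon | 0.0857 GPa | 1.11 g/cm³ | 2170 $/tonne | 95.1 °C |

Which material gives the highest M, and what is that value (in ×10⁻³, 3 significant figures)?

titanium alloy, M = 6.65×10⁻³

Screen on constraints: cost ≤ 49 $/kg; max service T ≥ 154 °C. Survivors: titanium alloy, copper, commercially pure titanium, tungsten.
After converting to SI:
  titanium alloy: σ_y = 875.6 MPa, ρ = 4453 kg/m³
  copper: σ_y = 155.0 MPa, ρ = 8910 kg/m³
  commercially pure titanium: σ_y = 324.7 MPa, ρ = 4501 kg/m³
  tungsten: σ_y = 584.0 MPa, ρ = 19300 kg/m³
  titanium alloy: M = 6.65×10⁻³
  commercially pure titanium: M = 4.00×10⁻³
  copper: M = 1.40×10⁻³
  tungsten: M = 1.25×10⁻³
The maximum is for titanium alloy.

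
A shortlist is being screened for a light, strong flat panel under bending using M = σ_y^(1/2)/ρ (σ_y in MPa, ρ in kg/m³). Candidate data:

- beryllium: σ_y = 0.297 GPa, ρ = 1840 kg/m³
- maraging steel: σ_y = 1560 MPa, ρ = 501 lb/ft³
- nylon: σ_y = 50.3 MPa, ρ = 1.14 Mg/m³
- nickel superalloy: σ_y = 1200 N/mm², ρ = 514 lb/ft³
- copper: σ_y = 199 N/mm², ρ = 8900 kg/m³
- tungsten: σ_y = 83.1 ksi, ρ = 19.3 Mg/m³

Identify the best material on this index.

Normalizing units and computing the index:
  beryllium: σ_y = 297.0 MPa, ρ = 1840 kg/m³
  maraging steel: σ_y = 1560 MPa, ρ = 8025 kg/m³
  nylon: σ_y = 50.30 MPa, ρ = 1140 kg/m³
  nickel superalloy: σ_y = 1200 MPa, ρ = 8233 kg/m³
  copper: σ_y = 199.0 MPa, ρ = 8900 kg/m³
  tungsten: σ_y = 573.0 MPa, ρ = 19300 kg/m³
  beryllium: M = 9.37×10⁻³
  nylon: M = 6.22×10⁻³
  maraging steel: M = 4.92×10⁻³
  nickel superalloy: M = 4.21×10⁻³
  copper: M = 1.59×10⁻³
  tungsten: M = 1.24×10⁻³
Beryllium has the largest M.

beryllium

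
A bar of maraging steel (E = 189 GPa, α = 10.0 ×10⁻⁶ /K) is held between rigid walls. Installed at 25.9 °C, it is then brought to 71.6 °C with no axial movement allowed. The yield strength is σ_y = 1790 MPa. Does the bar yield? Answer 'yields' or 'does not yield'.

does not yield

ΔT = 45.70 K. Constrained thermal stress σ = E·α·ΔT = 189.0×10³ MPa × 10.0×10⁻⁶ × 45.70 = 86.4 MPa (compressive).
Compare to σ_y = 1790 MPa: σ < σ_y, so it does not yield.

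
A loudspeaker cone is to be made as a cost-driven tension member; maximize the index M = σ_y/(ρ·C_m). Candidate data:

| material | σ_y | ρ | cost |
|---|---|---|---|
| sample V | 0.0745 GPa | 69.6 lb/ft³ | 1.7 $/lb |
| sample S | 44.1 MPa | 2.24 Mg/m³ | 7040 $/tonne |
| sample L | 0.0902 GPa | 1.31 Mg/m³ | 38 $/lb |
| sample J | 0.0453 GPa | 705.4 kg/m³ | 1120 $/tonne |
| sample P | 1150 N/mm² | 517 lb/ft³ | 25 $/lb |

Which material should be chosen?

Putting every candidate on a common basis:
  sample V: σ_y = 74.50 MPa, ρ = 1115 kg/m³, cost = 3.748 $/kg
  sample S: σ_y = 44.10 MPa, ρ = 2240 kg/m³, cost = 7.040 $/kg
  sample L: σ_y = 90.20 MPa, ρ = 1310 kg/m³, cost = 83.77 $/kg
  sample J: σ_y = 45.30 MPa, ρ = 705.4 kg/m³, cost = 1.120 $/kg
  sample P: σ_y = 1150 MPa, ρ = 8282 kg/m³, cost = 55.11 $/kg
  sample J: M = 57.3 kN·m per $
  sample V: M = 17.8 kN·m per $
  sample S: M = 2.80 kN·m per $
  sample P: M = 2.52 kN·m per $
  sample L: M = 0.822 kN·m per $
Highest index: sample J.

sample J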